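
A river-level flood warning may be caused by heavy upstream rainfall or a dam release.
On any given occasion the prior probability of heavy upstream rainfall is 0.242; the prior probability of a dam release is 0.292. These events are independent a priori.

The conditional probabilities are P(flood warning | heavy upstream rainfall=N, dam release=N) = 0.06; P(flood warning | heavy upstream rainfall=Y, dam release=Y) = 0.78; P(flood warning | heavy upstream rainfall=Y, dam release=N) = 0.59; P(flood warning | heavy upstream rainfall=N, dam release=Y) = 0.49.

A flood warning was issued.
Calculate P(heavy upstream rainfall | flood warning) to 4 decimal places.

P(flood warning) = 0.06·0.758·0.708 + 0.49·0.758·0.292 + 0.59·0.242·0.708 + 0.78·0.242·0.292 = 0.032200 + 0.108455 + 0.101088 + 0.055118 = 0.296861
The heavy upstream rainfall-present share is 0.101088 + 0.055118 = 0.156206.
So P(heavy upstream rainfall | flood warning) = 0.156206/0.296861 ≈ 0.5262.

P(heavy upstream rainfall | flood warning) ≈ 0.5262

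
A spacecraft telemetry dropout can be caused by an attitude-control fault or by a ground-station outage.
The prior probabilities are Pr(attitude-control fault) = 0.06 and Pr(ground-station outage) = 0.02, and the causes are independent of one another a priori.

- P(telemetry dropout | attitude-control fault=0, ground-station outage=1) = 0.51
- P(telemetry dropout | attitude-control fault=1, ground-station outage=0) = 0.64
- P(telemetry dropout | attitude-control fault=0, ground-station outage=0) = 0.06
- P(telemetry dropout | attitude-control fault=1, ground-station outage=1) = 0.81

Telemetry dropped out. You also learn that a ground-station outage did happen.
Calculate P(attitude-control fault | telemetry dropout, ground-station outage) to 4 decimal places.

Weight on attitude-control fault=true, given the evidence: 0.81*0.06 = 0.048600
The normalizing constant is 0.51*0.94 + 0.81*0.06 = 0.528000
Posterior = 0.048600 / 0.528000 ≈ 0.0920

P(attitude-control fault | telemetry dropout, ground-station outage) ≈ 0.0920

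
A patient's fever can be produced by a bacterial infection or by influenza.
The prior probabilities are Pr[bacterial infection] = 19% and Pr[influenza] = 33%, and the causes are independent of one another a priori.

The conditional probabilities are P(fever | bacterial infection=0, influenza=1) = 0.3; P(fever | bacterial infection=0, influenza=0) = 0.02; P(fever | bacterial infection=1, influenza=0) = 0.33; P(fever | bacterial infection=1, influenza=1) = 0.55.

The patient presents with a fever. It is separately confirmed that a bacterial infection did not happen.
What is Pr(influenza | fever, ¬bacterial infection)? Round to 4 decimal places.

Pr(influenza | fever, ¬bacterial infection) ≈ 0.8808

Enumerate both values of influenza and weight by the priors:
  P(fever | ¬bacterial infection) = 0.02×0.67 + 0.3×0.33
        = 0.013400 + 0.099000 = 0.112400
Keeping only the influenza-present terms gives 0.099000, so
  P(influenza | fever, ¬bacterial infection) = 0.099000 / 0.112400 ≈ 0.8808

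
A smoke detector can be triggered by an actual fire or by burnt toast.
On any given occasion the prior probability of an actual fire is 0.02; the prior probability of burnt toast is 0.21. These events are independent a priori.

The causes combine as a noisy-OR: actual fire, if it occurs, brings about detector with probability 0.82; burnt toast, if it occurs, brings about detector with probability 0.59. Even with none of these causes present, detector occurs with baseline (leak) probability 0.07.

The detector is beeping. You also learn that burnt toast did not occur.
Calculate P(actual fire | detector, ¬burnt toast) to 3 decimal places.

P(actual fire | detector, ¬burnt toast) ≈ 0.195

Under noisy-OR, P(detector | causes) = 1 − (1−0.07)·∏(1−qᵢ) over the active causes.
Sum P(detector|·) weighted by the priors over both values of actual fire:
  P(detector | ¬burnt toast) = 0.07·0.98 + 0.8326·0.02
        = 0.068600 + 0.016652 = 0.085252
The terms with actual fire present sum to 0.016652, so
  P(actual fire | detector, ¬burnt toast) = 0.016652 / 0.085252 ≈ 0.195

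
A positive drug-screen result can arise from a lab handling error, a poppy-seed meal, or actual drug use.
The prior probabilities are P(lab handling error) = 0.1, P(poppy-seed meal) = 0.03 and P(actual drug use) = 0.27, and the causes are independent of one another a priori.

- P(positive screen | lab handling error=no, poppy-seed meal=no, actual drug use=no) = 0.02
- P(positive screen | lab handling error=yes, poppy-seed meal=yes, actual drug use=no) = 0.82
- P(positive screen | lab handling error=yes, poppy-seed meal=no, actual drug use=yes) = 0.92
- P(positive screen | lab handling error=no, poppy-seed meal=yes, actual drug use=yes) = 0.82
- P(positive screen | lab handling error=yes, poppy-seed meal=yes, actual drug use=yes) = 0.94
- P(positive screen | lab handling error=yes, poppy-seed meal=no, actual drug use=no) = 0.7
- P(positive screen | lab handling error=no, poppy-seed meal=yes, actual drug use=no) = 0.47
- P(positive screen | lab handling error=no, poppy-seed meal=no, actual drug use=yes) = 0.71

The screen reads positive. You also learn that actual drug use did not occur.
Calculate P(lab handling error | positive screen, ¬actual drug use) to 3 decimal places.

By total probability over the 4 (lab handling error, poppy-seed meal) configurations:
  P(positive screen | ¬actual drug use) = 0.02*0.9*0.97 + 0.47*0.9*0.03 + 0.7*0.1*0.97 + 0.82*0.1*0.03
        = 0.017460 + 0.012690 + 0.067900 + 0.002460 = 0.100510
The terms with lab handling error present sum to 0.070360, so
  P(lab handling error | positive screen, ¬actual drug use) = 0.070360 / 0.100510 ≈ 0.700

P(lab handling error | positive screen, ¬actual drug use) ≈ 0.700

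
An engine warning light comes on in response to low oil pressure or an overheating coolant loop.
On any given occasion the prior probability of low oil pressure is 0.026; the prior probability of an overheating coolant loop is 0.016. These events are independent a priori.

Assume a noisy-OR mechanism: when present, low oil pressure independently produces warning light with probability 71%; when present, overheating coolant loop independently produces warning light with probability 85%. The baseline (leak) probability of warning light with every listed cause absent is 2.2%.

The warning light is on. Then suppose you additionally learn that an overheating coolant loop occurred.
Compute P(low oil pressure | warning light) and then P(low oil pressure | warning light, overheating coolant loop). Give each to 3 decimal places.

P(low oil pressure | warning light) ≈ 0.353; P(low oil pressure | warning light, overheating coolant loop) ≈ 0.029

Under noisy-OR, P(warning light | causes) = 1 − (1−0.022)·∏(1−qᵢ) over the active causes.
By total probability over the 4 (low oil pressure, overheating coolant loop) configurations:
  P(warning light) = 0.022×0.974×0.984 + 0.8533×0.974×0.016 + 0.71638×0.026×0.984 + 0.957457×0.026×0.016
        = 0.021085 + 0.013298 + 0.018328 + 0.000398 = 0.053109
The terms with low oil pressure present sum to 0.018726, so
  P(low oil pressure | warning light) = 0.018726 / 0.053109 ≈ 0.353

Now also conditioning on overheating coolant loop=true:
P(warning light | overheating coolant loop) = 0.8533×0.974 + 0.957457×0.026 = 0.831114 + 0.024894 = 0.856008
The low oil pressure-present share is 0.957457×0.026 = 0.024894.
Hence the posterior is 0.024894/0.856008 ≈ 0.029.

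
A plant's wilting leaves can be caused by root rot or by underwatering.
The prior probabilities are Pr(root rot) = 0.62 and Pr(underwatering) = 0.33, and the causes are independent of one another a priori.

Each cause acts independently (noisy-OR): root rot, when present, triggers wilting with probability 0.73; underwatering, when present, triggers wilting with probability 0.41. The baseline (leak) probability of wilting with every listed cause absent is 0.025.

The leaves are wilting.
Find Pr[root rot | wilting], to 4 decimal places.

Pr[root rot | wilting] ≈ 0.8893

Under noisy-OR, P(wilting | causes) = 1 − (1−0.025)·∏(1−qᵢ) over the active causes.
P(wilting) = 0.025·0.38·0.67 + 0.42475·0.38·0.33 + 0.73675·0.62·0.67 + 0.844683·0.62·0.33 = 0.006365 + 0.053264 + 0.306046 + 0.172822 = 0.538497
Restricting to configurations with root rot present: 0.306046 + 0.172822 = 0.478868.
So P(root rot | wilting) = 0.478868/0.538497 ≈ 0.8893.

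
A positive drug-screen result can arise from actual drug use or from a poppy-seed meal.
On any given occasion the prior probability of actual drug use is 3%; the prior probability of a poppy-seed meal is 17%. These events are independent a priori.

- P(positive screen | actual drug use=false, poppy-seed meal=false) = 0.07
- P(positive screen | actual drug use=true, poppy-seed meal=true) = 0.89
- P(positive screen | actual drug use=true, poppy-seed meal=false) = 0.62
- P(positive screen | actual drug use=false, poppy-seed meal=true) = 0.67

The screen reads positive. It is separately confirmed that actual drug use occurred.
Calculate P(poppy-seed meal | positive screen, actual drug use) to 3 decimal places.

P(poppy-seed meal | positive screen, actual drug use) ≈ 0.227

Weight on poppy-seed meal=true, given the evidence: 0.89×0.17 = 0.151300
The normalizing constant is 0.62×0.83 + 0.89×0.17 = 0.665900
Posterior = 0.151300 / 0.665900 ≈ 0.227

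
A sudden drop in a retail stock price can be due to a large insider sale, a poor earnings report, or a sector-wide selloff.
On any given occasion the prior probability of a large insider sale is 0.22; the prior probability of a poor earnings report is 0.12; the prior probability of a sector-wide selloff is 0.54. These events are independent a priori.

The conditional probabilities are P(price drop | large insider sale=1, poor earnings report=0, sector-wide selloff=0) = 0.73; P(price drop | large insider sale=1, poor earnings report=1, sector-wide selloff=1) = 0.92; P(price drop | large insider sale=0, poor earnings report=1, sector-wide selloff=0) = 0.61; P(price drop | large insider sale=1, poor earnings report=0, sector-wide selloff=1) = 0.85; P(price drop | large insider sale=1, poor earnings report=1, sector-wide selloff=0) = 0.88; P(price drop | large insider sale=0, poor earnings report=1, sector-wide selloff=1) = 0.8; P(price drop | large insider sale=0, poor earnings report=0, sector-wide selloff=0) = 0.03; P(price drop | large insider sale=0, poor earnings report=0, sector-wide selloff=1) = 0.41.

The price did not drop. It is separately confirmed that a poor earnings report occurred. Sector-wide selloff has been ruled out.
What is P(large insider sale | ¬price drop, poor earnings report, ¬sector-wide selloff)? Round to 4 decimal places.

Sum P(¬price drop|·) weighted by the priors over both values of large insider sale:
  P(¬price drop | poor earnings report, ¬sector-wide selloff) = 0.39·0.78 + 0.12·0.22
        = 0.304200 + 0.026400 = 0.330600
The terms with large insider sale present sum to 0.026400, so
  P(large insider sale | ¬price drop, poor earnings report, ¬sector-wide selloff) = 0.026400 / 0.330600 ≈ 0.0799

P(large insider sale | ¬price drop, poor earnings report, ¬sector-wide selloff) ≈ 0.0799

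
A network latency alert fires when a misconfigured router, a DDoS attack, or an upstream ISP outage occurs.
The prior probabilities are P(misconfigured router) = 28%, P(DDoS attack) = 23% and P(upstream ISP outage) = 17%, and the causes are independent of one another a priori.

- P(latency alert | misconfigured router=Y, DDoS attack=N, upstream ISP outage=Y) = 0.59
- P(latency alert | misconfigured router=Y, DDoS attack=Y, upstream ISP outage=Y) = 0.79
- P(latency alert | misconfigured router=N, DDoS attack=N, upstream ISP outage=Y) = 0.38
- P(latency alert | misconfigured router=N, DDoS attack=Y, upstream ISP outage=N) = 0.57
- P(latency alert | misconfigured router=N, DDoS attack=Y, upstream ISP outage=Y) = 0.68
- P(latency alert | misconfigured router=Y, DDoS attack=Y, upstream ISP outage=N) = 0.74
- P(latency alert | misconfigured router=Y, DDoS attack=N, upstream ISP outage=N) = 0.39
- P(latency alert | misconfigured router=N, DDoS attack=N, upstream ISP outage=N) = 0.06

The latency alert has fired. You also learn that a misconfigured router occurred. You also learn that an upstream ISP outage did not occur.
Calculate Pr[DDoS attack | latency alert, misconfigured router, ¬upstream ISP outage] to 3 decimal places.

Enumerate both values of DDoS attack and weight by the priors:
  P(latency alert | misconfigured router, ¬upstream ISP outage) = 0.39×0.77 + 0.74×0.23
        = 0.300300 + 0.170200 = 0.470500
The terms with DDoS attack present sum to 0.170200, so
  P(DDoS attack | latency alert, misconfigured router, ¬upstream ISP outage) = 0.170200 / 0.470500 ≈ 0.362

Pr[DDoS attack | latency alert, misconfigured router, ¬upstream ISP outage] ≈ 0.362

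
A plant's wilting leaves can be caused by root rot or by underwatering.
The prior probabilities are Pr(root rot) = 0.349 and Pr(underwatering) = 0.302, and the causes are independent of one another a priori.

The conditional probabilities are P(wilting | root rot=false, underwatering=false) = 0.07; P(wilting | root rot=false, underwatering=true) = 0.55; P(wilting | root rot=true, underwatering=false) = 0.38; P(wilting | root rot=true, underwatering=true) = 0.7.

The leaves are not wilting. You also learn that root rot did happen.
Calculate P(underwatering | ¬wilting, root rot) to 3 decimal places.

P(¬wilting | root rot) = 0.62×0.698 + 0.3×0.302 = 0.432760 + 0.090600 = 0.523360
Of this, 0.090600 comes from 0.3×0.302 (the underwatering=true cases).
P(underwatering | ¬wilting, root rot) = 0.090600 / 0.523360 ≈ 0.173

P(underwatering | ¬wilting, root rot) ≈ 0.173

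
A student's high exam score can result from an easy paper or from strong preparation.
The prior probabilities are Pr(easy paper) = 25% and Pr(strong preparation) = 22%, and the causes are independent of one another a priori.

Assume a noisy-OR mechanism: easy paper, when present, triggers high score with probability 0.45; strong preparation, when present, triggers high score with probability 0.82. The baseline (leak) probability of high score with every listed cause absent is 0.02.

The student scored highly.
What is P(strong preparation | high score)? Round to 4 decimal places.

P(strong preparation | high score) ≈ 0.6462

Under noisy-OR, P(high score | causes) = 1 − (1−0.02)·∏(1−qᵢ) over the active causes.
P(high score) = 0.02*0.75*0.78 + 0.8236*0.75*0.22 + 0.461*0.25*0.78 + 0.90298*0.25*0.22 = 0.011700 + 0.135894 + 0.089895 + 0.049664 = 0.287153
Restricting to configurations with strong preparation present: 0.135894 + 0.049664 = 0.185558.
P(strong preparation | high score) = 0.185558 / 0.287153 ≈ 0.6462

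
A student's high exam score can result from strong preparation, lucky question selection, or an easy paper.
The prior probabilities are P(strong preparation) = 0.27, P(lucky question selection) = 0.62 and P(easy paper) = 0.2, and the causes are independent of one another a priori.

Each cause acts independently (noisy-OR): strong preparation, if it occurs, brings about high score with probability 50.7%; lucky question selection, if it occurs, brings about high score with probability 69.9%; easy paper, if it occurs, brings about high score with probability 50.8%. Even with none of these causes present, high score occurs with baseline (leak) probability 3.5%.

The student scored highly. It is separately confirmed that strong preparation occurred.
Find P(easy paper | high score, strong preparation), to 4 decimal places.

P(easy paper | high score, strong preparation) ≈ 0.2289

Under noisy-OR, P(high score | causes) = 1 − (1−0.035)·∏(1−qᵢ) over the active causes.
For the numerator, keep only easy paper=true terms: 0.058211 + 0.115264 = 0.173475
Normalizer over all consistent configurations: 0.524255×0.38×0.8 + 0.765933×0.38×0.2 + 0.856801×0.62×0.8 + 0.929546×0.62×0.2 = 0.757822
Posterior = 0.173475 / 0.757822 ≈ 0.2289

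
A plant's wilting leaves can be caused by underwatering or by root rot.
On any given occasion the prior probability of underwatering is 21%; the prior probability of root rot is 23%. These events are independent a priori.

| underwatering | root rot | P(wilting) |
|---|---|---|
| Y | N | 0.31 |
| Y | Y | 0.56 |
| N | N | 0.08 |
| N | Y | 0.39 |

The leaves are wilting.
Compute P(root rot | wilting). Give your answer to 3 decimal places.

Sum P(wilting|·) weighted by the priors over the 4 (underwatering, root rot) configurations:
  P(wilting) = 0.08·0.79·0.77 + 0.39·0.79·0.23 + 0.31·0.21·0.77 + 0.56·0.21·0.23
        = 0.048664 + 0.070863 + 0.050127 + 0.027048 = 0.196702
Keeping only the root rot-present terms gives 0.097911, so
  P(root rot | wilting) = 0.097911 / 0.196702 ≈ 0.498

P(root rot | wilting) ≈ 0.498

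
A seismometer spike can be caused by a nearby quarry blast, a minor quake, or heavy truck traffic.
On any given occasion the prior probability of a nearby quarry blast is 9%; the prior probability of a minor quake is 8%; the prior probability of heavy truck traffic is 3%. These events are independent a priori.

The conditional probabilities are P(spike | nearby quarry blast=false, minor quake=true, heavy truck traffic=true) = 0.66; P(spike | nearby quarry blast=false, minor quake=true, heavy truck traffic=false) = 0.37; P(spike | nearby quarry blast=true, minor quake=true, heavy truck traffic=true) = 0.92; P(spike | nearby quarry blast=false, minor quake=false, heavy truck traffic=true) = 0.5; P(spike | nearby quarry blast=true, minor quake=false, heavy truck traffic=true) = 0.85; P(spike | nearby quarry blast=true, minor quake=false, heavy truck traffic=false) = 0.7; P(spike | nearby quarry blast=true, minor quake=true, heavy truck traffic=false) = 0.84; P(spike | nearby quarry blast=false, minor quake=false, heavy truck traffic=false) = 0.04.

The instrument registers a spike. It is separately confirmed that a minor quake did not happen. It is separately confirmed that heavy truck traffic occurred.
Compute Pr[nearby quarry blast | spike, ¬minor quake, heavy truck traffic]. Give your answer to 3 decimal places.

Pr[nearby quarry blast | spike, ¬minor quake, heavy truck traffic] ≈ 0.144

Enumerate both values of nearby quarry blast and weight by the priors:
  P(spike | ¬minor quake, heavy truck traffic) = 0.5×0.91 + 0.85×0.09
        = 0.455000 + 0.076500 = 0.531500
Keeping only the nearby quarry blast-present terms gives 0.076500, so
  P(nearby quarry blast | spike, ¬minor quake, heavy truck traffic) = 0.076500 / 0.531500 ≈ 0.144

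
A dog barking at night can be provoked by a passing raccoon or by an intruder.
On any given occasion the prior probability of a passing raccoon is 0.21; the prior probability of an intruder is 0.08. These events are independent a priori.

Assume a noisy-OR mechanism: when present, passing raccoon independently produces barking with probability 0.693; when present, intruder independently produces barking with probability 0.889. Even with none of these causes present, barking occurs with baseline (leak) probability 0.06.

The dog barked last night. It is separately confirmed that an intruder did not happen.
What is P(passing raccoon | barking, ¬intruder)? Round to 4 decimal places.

Under noisy-OR, P(barking | causes) = 1 − (1−0.06)·∏(1−qᵢ) over the active causes.
By total probability over both values of passing raccoon:
  P(barking | ¬intruder) = 0.06·0.79 + 0.71142·0.21
        = 0.047400 + 0.149398 = 0.196798
Configurations with passing raccoon contribute 0.149398, so
  P(passing raccoon | barking, ¬intruder) = 0.149398 / 0.196798 ≈ 0.7591

P(passing raccoon | barking, ¬intruder) ≈ 0.7591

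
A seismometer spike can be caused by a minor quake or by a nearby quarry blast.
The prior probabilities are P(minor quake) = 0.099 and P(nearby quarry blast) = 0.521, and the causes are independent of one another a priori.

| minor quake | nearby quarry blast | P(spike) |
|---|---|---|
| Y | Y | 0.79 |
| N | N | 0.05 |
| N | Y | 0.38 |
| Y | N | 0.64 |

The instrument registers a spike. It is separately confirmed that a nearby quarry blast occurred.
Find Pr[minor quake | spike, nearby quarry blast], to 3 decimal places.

P(spike | nearby quarry blast) = 0.38*0.901 + 0.79*0.099 = 0.342380 + 0.078210 = 0.420590
Of this, 0.078210 comes from 0.79*0.099 (the minor quake=true cases).
So P(minor quake | spike, nearby quarry blast) = 0.078210/0.420590 ≈ 0.186.

Pr[minor quake | spike, nearby quarry blast] ≈ 0.186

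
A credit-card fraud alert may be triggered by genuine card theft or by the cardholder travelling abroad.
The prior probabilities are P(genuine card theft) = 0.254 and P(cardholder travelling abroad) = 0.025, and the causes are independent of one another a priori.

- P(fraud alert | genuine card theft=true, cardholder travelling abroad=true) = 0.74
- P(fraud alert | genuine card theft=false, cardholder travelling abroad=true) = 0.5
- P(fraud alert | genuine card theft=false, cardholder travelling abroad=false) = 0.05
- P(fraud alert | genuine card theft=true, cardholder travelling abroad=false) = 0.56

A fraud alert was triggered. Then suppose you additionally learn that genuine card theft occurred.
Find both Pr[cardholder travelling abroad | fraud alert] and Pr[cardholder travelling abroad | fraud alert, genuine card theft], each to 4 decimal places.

Pr[cardholder travelling abroad | fraud alert] ≈ 0.0742; Pr[cardholder travelling abroad | fraud alert, genuine card theft] ≈ 0.0328

Numerator (weight on configurations with cardholder travelling abroad): 0.009325 + 0.004699 = 0.014024
Normalizer over all consistent configurations: 0.05×0.746×0.975 + 0.5×0.746×0.025 + 0.56×0.254×0.975 + 0.74×0.254×0.025 = 0.189075
Posterior = 0.014024 / 0.189075 ≈ 0.0742

Now also conditioning on genuine card theft=true:
Weight on cardholder travelling abroad=true, given the evidence: 0.74·0.025 = 0.018500
Denominator P(fraud alert | genuine card theft): 0.56·0.975 + 0.74·0.025 = 0.564500
Posterior = 0.018500 / 0.564500 ≈ 0.0328
This is intercausal reasoning (explaining away): once genuine card theft accounts for the fraud alert, cardholder travelling abroad becomes less likely.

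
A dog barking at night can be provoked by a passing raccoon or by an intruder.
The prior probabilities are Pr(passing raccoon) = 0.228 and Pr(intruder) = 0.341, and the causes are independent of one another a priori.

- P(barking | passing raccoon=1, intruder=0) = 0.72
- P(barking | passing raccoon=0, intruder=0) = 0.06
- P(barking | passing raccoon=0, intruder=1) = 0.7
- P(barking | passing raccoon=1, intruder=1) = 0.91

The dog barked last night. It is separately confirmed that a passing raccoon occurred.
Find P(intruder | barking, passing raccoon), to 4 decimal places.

For the numerator, keep only intruder=true terms: 0.91·0.341 = 0.310310
Denominator P(barking | passing raccoon): 0.72·0.659 + 0.91·0.341 = 0.784790
Posterior = 0.310310 / 0.784790 ≈ 0.3954

P(intruder | barking, passing raccoon) ≈ 0.3954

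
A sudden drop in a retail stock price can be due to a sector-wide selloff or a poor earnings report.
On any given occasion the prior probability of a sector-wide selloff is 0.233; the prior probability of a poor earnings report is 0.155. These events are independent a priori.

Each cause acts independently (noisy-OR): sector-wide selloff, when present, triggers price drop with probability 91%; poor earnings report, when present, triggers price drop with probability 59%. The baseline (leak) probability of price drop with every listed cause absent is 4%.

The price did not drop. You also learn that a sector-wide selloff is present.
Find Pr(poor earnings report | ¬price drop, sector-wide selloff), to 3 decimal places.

Pr(poor earnings report | ¬price drop, sector-wide selloff) ≈ 0.070

Under noisy-OR, P(price drop | causes) = 1 − (1−0.04)·∏(1−qᵢ) over the active causes.
P(¬price drop | sector-wide selloff) = 0.0864*0.845 + 0.035424*0.155 = 0.073008 + 0.005491 = 0.078499
Restricting to configurations with poor earnings report present: 0.035424*0.155 = 0.005491.
Hence the posterior is 0.005491/0.078499 ≈ 0.070.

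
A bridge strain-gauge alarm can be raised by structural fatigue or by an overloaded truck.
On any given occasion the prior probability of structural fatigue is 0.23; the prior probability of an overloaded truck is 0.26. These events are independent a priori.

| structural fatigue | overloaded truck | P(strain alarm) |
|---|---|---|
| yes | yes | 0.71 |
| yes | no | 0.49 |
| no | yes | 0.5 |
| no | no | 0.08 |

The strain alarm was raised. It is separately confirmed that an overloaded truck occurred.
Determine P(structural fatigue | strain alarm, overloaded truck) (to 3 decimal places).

P(strain alarm | overloaded truck) = 0.5×0.77 + 0.71×0.23 = 0.385000 + 0.163300 = 0.548300
Restricting to configurations with structural fatigue present: 0.71×0.23 = 0.163300.
So P(structural fatigue | strain alarm, overloaded truck) = 0.163300/0.548300 ≈ 0.298.

P(structural fatigue | strain alarm, overloaded truck) ≈ 0.298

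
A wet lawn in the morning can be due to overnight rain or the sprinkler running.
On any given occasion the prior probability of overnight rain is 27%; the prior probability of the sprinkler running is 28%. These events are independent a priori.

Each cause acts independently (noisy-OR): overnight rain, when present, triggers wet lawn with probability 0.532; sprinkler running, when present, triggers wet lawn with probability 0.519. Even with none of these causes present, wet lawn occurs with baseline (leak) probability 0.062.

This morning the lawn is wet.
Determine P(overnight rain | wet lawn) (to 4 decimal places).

P(overnight rain | wet lawn) ≈ 0.5382

Under noisy-OR, P(wet lawn | causes) = 1 − (1−0.062)·∏(1−qᵢ) over the active causes.
For the numerator, keep only overnight rain=true terms: 0.109062 + 0.059637 = 0.168699
Normalizer over all consistent configurations: 0.062·0.73·0.72 + 0.548822·0.73·0.28 + 0.561016·0.27·0.72 + 0.788849·0.27·0.28 = 0.313465
P(overnight rain | wet lawn) = 0.168699/0.313465 ≈ 0.5382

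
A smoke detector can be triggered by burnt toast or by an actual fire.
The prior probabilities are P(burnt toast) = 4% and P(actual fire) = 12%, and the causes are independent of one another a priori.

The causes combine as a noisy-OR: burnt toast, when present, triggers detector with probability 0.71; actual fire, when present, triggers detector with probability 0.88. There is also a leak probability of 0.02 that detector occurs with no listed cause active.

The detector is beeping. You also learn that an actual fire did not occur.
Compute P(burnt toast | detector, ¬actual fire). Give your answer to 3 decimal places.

P(burnt toast | detector, ¬actual fire) ≈ 0.599

Under noisy-OR, P(detector | causes) = 1 − (1−0.02)·∏(1−qᵢ) over the active causes.
Numerator (weight on configurations with burnt toast): 0.7158*0.04 = 0.028632
Denominator P(detector | ¬actual fire): 0.02*0.96 + 0.7158*0.04 = 0.047832
P(burnt toast | detector, ¬actual fire) = 0.028632/0.047832 ≈ 0.599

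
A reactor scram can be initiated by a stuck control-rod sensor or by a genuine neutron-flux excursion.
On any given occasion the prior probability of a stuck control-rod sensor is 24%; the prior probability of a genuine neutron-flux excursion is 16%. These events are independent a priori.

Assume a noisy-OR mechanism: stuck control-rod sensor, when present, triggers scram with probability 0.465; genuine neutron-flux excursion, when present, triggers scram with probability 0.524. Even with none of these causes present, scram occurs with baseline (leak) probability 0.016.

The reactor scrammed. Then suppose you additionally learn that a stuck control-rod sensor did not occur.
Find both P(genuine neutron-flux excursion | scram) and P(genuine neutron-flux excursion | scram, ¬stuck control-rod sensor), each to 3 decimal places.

Under noisy-OR, P(scram | causes) = 1 − (1−0.016)·∏(1−qᵢ) over the active causes.
Enumerate the 4 (stuck control-rod sensor, genuine neutron-flux excursion) configurations and weight by the priors:
  P(scram) = 0.016*0.76*0.84 + 0.531616*0.76*0.16 + 0.47356*0.24*0.84 + 0.749415*0.24*0.16
        = 0.010214 + 0.064645 + 0.095470 + 0.028778 = 0.199107
The terms with genuine neutron-flux excursion present sum to 0.093423, so
  P(genuine neutron-flux excursion | scram) = 0.093423 / 0.199107 ≈ 0.469

Now also conditioning on stuck control-rod sensor≠true:
By total probability over both values of genuine neutron-flux excursion:
  P(scram | ¬stuck control-rod sensor) = 0.016·0.84 + 0.531616·0.16
        = 0.013440 + 0.085059 = 0.098499
Keeping only the genuine neutron-flux excursion-present terms gives 0.085059, so
  P(genuine neutron-flux excursion | scram, ¬stuck control-rod sensor) = 0.085059 / 0.098499 ≈ 0.864
Ruling out stuck control-rod sensor raises the posterior on genuine neutron-flux excursion — the flip side of explaining away.

P(genuine neutron-flux excursion | scram) ≈ 0.469; P(genuine neutron-flux excursion | scram, ¬stuck control-rod sensor) ≈ 0.864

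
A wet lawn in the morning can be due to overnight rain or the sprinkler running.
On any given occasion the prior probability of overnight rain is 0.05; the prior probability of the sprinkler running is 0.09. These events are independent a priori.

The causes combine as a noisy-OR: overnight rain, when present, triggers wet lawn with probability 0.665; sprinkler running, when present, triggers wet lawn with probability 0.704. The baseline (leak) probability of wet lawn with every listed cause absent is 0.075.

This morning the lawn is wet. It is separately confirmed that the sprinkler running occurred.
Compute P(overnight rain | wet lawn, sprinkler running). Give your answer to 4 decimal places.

Under noisy-OR, P(wet lawn | causes) = 1 − (1−0.075)·∏(1−qᵢ) over the active causes.
Sum P(wet lawn|·) weighted by the priors over both values of overnight rain:
  P(wet lawn | sprinkler running) = 0.7262*0.95 + 0.908277*0.05
        = 0.689890 + 0.045414 = 0.735304
Keeping only the overnight rain-present terms gives 0.045414, so
  P(overnight rain | wet lawn, sprinkler running) = 0.045414 / 0.735304 ≈ 0.0618

P(overnight rain | wet lawn, sprinkler running) ≈ 0.0618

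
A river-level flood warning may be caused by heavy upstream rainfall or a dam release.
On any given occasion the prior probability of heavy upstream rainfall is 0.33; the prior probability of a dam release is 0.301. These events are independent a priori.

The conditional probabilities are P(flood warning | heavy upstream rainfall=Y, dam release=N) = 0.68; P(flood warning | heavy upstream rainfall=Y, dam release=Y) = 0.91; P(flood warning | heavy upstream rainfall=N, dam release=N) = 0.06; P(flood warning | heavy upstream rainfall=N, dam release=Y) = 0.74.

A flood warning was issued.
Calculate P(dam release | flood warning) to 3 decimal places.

Enumerate the 4 (heavy upstream rainfall, dam release) configurations and weight by the priors:
  P(flood warning) = 0.06*0.67*0.699 + 0.74*0.67*0.301 + 0.68*0.33*0.699 + 0.91*0.33*0.301
        = 0.028100 + 0.149236 + 0.156856 + 0.090390 = 0.424582
The terms with dam release present sum to 0.239626, so
  P(dam release | flood warning) = 0.239626 / 0.424582 ≈ 0.564

P(dam release | flood warning) ≈ 0.564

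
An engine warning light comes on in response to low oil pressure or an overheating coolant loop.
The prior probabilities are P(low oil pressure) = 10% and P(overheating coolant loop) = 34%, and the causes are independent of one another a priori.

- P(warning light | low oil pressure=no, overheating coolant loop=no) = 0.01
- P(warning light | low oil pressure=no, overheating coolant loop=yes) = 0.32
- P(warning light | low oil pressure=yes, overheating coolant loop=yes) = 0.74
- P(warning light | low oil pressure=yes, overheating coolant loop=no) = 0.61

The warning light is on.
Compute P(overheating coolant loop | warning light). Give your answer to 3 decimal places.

P(warning light) = 0.01*0.9*0.66 + 0.32*0.9*0.34 + 0.61*0.1*0.66 + 0.74*0.1*0.34 = 0.005940 + 0.097920 + 0.040260 + 0.025160 = 0.169280
Restricting to configurations with overheating coolant loop present: 0.097920 + 0.025160 = 0.123080.
P(overheating coolant loop | warning light) = 0.123080 / 0.169280 ≈ 0.727

P(overheating coolant loop | warning light) ≈ 0.727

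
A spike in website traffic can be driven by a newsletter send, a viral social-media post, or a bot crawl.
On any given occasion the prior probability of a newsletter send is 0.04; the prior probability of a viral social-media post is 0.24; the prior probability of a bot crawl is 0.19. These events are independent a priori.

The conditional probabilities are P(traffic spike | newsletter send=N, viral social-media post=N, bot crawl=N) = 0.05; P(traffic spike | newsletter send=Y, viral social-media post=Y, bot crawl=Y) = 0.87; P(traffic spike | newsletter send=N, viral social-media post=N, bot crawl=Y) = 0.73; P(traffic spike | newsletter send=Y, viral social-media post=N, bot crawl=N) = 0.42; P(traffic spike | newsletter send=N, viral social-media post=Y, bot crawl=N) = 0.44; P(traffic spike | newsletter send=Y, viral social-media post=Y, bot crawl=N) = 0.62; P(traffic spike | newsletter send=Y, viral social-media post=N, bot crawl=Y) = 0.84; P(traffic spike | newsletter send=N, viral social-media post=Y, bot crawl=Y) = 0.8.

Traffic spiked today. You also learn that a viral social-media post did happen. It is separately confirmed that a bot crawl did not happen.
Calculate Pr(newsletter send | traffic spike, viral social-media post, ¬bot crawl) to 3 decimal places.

Pr(newsletter send | traffic spike, viral social-media post, ¬bot crawl) ≈ 0.055

Enumerate both values of newsletter send and weight by the priors:
  P(traffic spike | viral social-media post, ¬bot crawl) = 0.44×0.96 + 0.62×0.04
        = 0.422400 + 0.024800 = 0.447200
The terms with newsletter send present sum to 0.024800, so
  P(newsletter send | traffic spike, viral social-media post, ¬bot crawl) = 0.024800 / 0.447200 ≈ 0.055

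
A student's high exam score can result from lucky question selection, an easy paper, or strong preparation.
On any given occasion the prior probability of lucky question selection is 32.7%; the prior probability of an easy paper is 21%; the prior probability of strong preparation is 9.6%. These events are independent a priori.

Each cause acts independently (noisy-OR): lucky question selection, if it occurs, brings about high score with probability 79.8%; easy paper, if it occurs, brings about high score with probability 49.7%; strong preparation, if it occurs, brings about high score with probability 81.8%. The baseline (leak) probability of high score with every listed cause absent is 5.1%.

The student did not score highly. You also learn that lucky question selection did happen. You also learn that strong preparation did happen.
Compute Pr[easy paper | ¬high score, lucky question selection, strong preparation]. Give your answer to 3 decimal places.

Pr[easy paper | ¬high score, lucky question selection, strong preparation] ≈ 0.118

Under noisy-OR, P(high score | causes) = 1 − (1−0.051)·∏(1−qᵢ) over the active causes.
Enumerate both values of easy paper and weight by the priors:
  P(¬high score | lucky question selection, strong preparation) = 0.034889·0.79 + 0.017549·0.21
        = 0.027562 + 0.003685 = 0.031247
The terms with easy paper present sum to 0.003685, so
  P(easy paper | ¬high score, lucky question selection, strong preparation) = 0.003685 / 0.031247 ≈ 0.118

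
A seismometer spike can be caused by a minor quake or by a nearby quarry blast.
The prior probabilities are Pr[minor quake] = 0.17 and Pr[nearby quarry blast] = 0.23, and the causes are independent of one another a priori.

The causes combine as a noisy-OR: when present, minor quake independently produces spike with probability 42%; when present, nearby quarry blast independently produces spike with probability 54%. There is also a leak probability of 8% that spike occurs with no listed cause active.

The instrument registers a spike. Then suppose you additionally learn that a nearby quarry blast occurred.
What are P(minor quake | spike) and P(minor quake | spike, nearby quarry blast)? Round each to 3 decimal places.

P(minor quake | spike) ≈ 0.360; P(minor quake | spike, nearby quarry blast) ≈ 0.211

Under noisy-OR, P(spike | causes) = 1 − (1−0.08)·∏(1−qᵢ) over the active causes.
Numerator (weight on configurations with minor quake): 0.061052 + 0.029503 = 0.090555
The normalizing constant is 0.08·0.83·0.77 + 0.5768·0.83·0.23 + 0.4664·0.17·0.77 + 0.754544·0.17·0.23 = 0.251794
Posterior = 0.090555 / 0.251794 ≈ 0.360

Now condition on the additional information:
P(spike | nearby quarry blast) = 0.5768*0.83 + 0.754544*0.17 = 0.478744 + 0.128272 = 0.607016
Of this, 0.128272 comes from 0.754544*0.17 (the minor quake=true cases).
So P(minor quake | spike, nearby quarry blast) = 0.128272/0.607016 ≈ 0.211.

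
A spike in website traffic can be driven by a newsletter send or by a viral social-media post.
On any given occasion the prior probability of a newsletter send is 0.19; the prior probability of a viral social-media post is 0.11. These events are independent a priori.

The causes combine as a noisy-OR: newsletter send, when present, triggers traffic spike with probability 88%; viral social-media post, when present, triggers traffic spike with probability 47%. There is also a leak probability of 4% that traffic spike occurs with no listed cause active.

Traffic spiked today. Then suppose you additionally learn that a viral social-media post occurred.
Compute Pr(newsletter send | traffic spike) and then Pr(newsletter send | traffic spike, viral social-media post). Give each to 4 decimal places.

Pr(newsletter send | traffic spike) ≈ 0.6998; Pr(newsletter send | traffic spike, viral social-media post) ≈ 0.3096

Under noisy-OR, P(traffic spike | causes) = 1 − (1−0.04)·∏(1−qᵢ) over the active causes.
P(traffic spike) = 0.04*0.81*0.89 + 0.4912*0.81*0.11 + 0.8848*0.19*0.89 + 0.938944*0.19*0.11 = 0.028836 + 0.043766 + 0.149620 + 0.019624 = 0.241846
Restricting to configurations with newsletter send present: 0.149620 + 0.019624 = 0.169244.
Hence the posterior is 0.169244/0.241846 ≈ 0.6998.

Now condition on the additional information:
By total probability over both values of newsletter send:
  P(traffic spike | viral social-media post) = 0.4912×0.81 + 0.938944×0.19
        = 0.397872 + 0.178399 = 0.576271
Keeping only the newsletter send-present terms gives 0.178399, so
  P(newsletter send | traffic spike, viral social-media post) = 0.178399 / 0.576271 ≈ 0.3096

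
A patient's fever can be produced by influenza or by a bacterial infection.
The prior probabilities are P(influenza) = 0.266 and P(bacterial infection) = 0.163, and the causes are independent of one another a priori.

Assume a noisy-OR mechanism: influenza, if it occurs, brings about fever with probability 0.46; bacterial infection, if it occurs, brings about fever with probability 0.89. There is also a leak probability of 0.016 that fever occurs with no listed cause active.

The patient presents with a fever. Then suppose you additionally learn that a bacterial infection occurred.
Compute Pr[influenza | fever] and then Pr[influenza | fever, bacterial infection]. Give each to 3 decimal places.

Under noisy-OR, P(fever | causes) = 1 − (1−0.016)·∏(1−qᵢ) over the active causes.
P(fever) = 0.016×0.734×0.837 + 0.89176×0.734×0.163 + 0.46864×0.266×0.837 + 0.94155×0.266×0.163 = 0.009830 + 0.106692 + 0.104339 + 0.040824 = 0.261685
Of this, 0.145163 comes from 0.104339 + 0.040824 (the influenza=true cases).
P(influenza | fever) = 0.145163 / 0.261685 ≈ 0.555

With the extra evidence:
Enumerate both values of influenza and weight by the priors:
  P(fever | bacterial infection) = 0.89176·0.734 + 0.94155·0.266
        = 0.654552 + 0.250452 = 0.905004
Configurations with influenza contribute 0.250452, so
  P(influenza | fever, bacterial infection) = 0.250452 / 0.905004 ≈ 0.277

Pr[influenza | fever] ≈ 0.555; Pr[influenza | fever, bacterial infection] ≈ 0.277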